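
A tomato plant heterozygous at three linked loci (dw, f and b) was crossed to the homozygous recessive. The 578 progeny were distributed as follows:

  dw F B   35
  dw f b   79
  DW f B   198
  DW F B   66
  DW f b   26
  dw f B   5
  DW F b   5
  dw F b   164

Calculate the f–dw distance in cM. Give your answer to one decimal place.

26.8 cM

The two most frequent reciprocal classes, dw F b and DW f B, are the parental types, so the F1 was dw F b / DW f B.
The two rarest classes, DW F b and dw f B, are the double crossovers. Comparing them with the parentals, only the dw allele has switched, so dw is the middle locus and the order is f – dw – b.
Crossovers in the f–dw interval produce the single-crossover classes dw f b and DW F B (79 + 66 = 145) plus the double crossovers (10).
RF(f–dw) = (145 + 10) / 578 = 155/578 = 0.2682 → 26.8 cM.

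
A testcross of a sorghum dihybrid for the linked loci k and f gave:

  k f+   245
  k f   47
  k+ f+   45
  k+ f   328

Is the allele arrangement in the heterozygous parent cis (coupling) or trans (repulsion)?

trans

The two most frequent classes are k+ f (328) and k f+ (245); these are the parental (non-recombinant) types.
So the F1 carried k+ f on one chromosome and k f+ on the other — the recessive alleles are on opposite chromosomes (trans / repulsion).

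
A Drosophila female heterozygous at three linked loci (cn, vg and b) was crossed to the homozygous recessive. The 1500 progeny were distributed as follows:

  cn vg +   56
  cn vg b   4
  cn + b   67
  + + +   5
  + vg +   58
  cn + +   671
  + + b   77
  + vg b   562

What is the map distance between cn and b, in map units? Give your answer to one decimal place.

8.9 map units

The two most frequent reciprocal classes, + vg b and cn + +, are the parental types, so the F1 was + vg b / cn + +.
The two rarest classes, cn vg b and + + +, are the double crossovers. Comparing them with the parentals, only the cn allele has switched, so cn is the middle locus and the order is b – cn – vg.
Crossovers in the b–cn interval produce the single-crossover classes + vg + and cn + b (58 + 67 = 125) plus the double crossovers (9).
RF(b–cn) = (125 + 9) / 1500 = 134/1500 = 0.0893 → 8.9 map units.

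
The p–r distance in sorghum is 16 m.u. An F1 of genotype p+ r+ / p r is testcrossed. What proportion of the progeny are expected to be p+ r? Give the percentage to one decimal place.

8.0%

A map distance of 16 m.u. corresponds to a recombination frequency of 0.160.
The F1 is p+ r+ / p r, so p+ r is a recombinant gamete class with expected frequency r/2 = 0.160/2 = 0.0800.
That is 0.0800 = 8.0% of the progeny.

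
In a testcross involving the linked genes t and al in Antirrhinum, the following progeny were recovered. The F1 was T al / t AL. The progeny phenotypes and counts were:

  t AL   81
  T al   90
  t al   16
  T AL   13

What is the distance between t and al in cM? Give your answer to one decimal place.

The recombinant classes are T AL and t al: 13 + 16 = 29.
Recombination frequency = 29/200 = 0.1450 ≈ 14.5%, i.e. 14.5 cM.

14.5 cM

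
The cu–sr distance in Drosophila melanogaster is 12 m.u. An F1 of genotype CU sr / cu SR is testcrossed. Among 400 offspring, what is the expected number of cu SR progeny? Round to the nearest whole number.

A map distance of 12 m.u. corresponds to a recombination frequency of 0.120.
The F1 is CU sr / cu SR, so cu SR is a parental gamete class with expected frequency (1 − r)/2 = 0.880/2 = 0.4400.
Expected number = 0.4400 × 400 = 176.00 ≈ 176.

176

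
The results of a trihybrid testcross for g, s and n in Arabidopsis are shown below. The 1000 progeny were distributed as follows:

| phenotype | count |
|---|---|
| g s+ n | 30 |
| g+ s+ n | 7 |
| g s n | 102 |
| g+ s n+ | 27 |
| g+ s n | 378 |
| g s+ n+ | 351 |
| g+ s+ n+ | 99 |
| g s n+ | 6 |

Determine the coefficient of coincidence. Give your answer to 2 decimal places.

0.87

The two most frequent reciprocal classes, g s+ n+ and g+ s n, are the parental types, so the F1 was g s+ n+ / g+ s n.
The two rarest classes, g s n+ and g+ s+ n, are the double crossovers. Comparing them with the parentals, only the s allele has switched, so s is the middle locus and the order is g – s – n.
g–s: (201 + 13)/1000 = 0.2140; s–n: (57 + 13)/1000 = 0.0700.
Expected DCO frequency = 0.2140 × 0.0700 ≈ 0.01498; observed = 13/1000 ≈ 0.01300.
Coefficient of coincidence = 0.01300/0.01498 ≈ 0.87.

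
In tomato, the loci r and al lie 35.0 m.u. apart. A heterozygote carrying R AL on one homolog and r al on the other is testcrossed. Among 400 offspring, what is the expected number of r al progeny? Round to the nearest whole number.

130

A map distance of 35.0 m.u. corresponds to a recombination frequency of 0.350.
The F1 is R AL / r al, so r al is a parental gamete class with expected frequency (1 − r)/2 = 0.650/2 = 0.3250.
Expected number = 0.3250 × 400 = 130.00 ≈ 130.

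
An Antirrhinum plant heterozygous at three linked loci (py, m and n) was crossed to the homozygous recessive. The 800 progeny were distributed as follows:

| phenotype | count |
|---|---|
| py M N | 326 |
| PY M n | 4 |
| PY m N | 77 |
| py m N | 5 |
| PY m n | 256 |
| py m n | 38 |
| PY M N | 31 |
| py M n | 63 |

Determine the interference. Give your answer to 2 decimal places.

The two most frequent reciprocal classes, py M N and PY m n, are the parental types, so the F1 was py M N / PY m n.
The two rarest classes, py m N and PY M n, are the double crossovers. Comparing them with the parentals, only the m allele has switched, so m is the middle locus and the order is n – m – py.
n–m: (140 + 9)/800 = 0.1862; m–py: (69 + 9)/800 = 0.0975.
Expected DCO frequency = 0.1862 × 0.0975 ≈ 0.01815; observed = 9/800 ≈ 0.01125.
Coefficient of coincidence = 0.01125/0.01815 ≈ 0.62; interference = 1 − 0.62 = 0.38.

0.38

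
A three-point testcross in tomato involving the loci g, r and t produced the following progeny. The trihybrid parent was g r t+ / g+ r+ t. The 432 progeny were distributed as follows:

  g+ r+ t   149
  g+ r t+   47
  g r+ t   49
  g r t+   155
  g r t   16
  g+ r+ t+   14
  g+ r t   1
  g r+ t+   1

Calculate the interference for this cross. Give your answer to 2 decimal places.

The two rarest classes, g r+ t+ and g+ r t, are the double crossovers. Comparing them with the parentals, only the r allele has switched, so r is the middle locus and the order is g – r – t.
g–r: (96 + 2)/432 = 0.2269; r–t: (30 + 2)/432 = 0.0741.
Expected DCO frequency = 0.2269 × 0.0741 ≈ 0.01681; observed = 2/432 ≈ 0.00463.
Coefficient of coincidence = 0.00463/0.01681 ≈ 0.28; interference = 1 − 0.28 = 0.72.

0.72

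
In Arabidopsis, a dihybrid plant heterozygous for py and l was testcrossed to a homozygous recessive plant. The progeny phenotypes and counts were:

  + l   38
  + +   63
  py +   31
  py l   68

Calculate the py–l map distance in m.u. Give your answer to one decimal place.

34.5 m.u.

The two most frequent classes, + + (63) and py l (68), are the parental types, so the F1 was + + / py l.
The recombinant classes are + l and py +: 38 + 31 = 69.
Recombination frequency = 69/200 = 0.3450 ≈ 34.5%, i.e. 34.5 m.u.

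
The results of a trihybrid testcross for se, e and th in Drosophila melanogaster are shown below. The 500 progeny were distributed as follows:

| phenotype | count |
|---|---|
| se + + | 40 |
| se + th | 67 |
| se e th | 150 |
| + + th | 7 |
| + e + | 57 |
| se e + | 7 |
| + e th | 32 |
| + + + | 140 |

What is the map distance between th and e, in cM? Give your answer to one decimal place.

The two most frequent reciprocal classes, + + + and se e th, are the parental types, so the F1 was + + + / se e th.
The two rarest classes, + + th and se e +, are the double crossovers. Comparing them with the parentals, only the th allele has switched, so th is the middle locus and the order is e – th – se.
Crossovers in the e–th interval produce the single-crossover classes + e + and se + th (57 + 67 = 124) plus the double crossovers (14).
RF(e–th) = (124 + 14) / 500 = 138/500 = 0.2760 → 27.6 cM.

27.6 cM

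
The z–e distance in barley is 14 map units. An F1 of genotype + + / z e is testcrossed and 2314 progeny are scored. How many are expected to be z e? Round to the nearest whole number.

A map distance of 14 map units corresponds to a recombination frequency of 0.140.
The F1 is + + / z e, so z e is a parental gamete class with expected frequency (1 − r)/2 = 0.860/2 = 0.4300.
Expected number = 0.4300 × 2314 = 995.02 ≈ 995.

995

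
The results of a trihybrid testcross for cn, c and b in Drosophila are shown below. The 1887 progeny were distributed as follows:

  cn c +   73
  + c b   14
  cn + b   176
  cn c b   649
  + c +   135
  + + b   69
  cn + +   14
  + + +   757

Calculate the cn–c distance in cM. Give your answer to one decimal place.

18.0 cM

The two most frequent reciprocal classes, + + + and cn c b, are the parental types, so the F1 was + + + / cn c b.
The two rarest classes, cn + + and + c b, are the double crossovers. Comparing them with the parentals, only the cn allele has switched, so cn is the middle locus and the order is c – cn – b.
Crossovers in the c–cn interval produce the single-crossover classes + c + and cn + b (135 + 176 = 311) plus the double crossovers (28).
RF(c–cn) = (311 + 28) / 1887 = 339/1887 = 0.1797 → 18.0 cM.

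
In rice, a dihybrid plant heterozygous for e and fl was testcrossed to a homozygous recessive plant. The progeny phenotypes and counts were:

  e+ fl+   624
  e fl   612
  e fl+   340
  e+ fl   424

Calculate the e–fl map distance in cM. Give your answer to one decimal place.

38.2 cM

The two most frequent classes, e+ fl+ (624) and e fl (612), are the parental types, so the F1 was e+ fl+ / e fl.
The recombinant classes are e+ fl and e fl+: 424 + 340 = 764.
Recombination frequency = 764/2000 = 0.3820 ≈ 38.2%, i.e. 38.2 cM.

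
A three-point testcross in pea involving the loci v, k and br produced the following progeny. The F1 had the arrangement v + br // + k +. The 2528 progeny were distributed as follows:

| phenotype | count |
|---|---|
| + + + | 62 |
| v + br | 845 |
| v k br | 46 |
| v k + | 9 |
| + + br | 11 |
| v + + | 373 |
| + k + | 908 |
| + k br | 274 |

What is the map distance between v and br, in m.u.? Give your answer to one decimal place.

26.4 m.u.

The two rarest classes, + + br and v k +, are the double crossovers. Comparing them with the parentals, only the v allele has switched, so v is the middle locus and the order is br – v – k.
Crossovers in the br–v interval produce the single-crossover classes v + + and + k br (373 + 274 = 647) plus the double crossovers (20).
RF(br–v) = (647 + 20) / 2528 = 667/2528 = 0.2638 → 26.4 m.u.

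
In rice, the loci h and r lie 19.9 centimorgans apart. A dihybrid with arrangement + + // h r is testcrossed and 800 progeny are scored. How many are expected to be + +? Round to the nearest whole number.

A map distance of 19.9 centimorgans corresponds to a recombination frequency of 0.199.
The F1 is + + / h r, so + + is a parental gamete class with expected frequency (1 − r)/2 = 0.801/2 = 0.4005.
Expected number = 0.4005 × 800 = 320.40 ≈ 320.

320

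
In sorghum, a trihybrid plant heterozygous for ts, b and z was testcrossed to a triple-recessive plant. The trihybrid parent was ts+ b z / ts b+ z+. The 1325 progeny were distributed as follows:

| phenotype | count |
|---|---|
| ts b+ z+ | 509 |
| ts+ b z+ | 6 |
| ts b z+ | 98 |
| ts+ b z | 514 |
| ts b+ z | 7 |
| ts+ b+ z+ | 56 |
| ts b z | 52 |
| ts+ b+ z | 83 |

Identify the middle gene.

The two rarest classes, ts+ b z+ and ts b+ z, are the double crossovers. Comparing them with the parentals, only the z allele has switched, so z is the middle locus and the order is ts – z – b.

z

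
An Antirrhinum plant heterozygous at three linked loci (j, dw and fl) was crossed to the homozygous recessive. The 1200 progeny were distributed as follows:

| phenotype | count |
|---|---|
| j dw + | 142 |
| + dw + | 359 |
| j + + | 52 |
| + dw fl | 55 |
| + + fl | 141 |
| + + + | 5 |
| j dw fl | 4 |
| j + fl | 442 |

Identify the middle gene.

The two most frequent reciprocal classes, j + fl and + dw +, are the parental types, so the F1 was j + fl / + dw +.
The two rarest classes, j dw fl and + + +, are the double crossovers. Comparing them with the parentals, only the dw allele has switched, so dw is the middle locus and the order is j – dw – fl.

dw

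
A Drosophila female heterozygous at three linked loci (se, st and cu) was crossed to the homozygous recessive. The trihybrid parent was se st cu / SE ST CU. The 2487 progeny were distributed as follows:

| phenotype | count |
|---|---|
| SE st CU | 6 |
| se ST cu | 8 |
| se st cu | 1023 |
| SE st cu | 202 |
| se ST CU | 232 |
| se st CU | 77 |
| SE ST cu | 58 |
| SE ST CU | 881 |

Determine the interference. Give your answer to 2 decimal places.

The two rarest classes, se ST cu and SE st CU, are the double crossovers. Comparing them with the parentals, only the st allele has switched, so st is the middle locus and the order is se – st – cu.
se–st: (434 + 14)/2487 = 0.1801; st–cu: (135 + 14)/2487 = 0.0599.
Expected DCO frequency = 0.1801 × 0.0599 ≈ 0.01079; observed = 14/2487 ≈ 0.00563.
Coefficient of coincidence = 0.00563/0.01079 ≈ 0.52; interference = 1 − 0.52 = 0.48.

0.48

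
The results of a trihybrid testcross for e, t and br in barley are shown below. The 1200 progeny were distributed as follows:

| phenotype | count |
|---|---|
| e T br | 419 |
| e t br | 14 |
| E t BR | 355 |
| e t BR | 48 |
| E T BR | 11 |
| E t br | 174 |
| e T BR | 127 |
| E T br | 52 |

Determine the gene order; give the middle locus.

The two most frequent reciprocal classes, E t BR and e T br, are the parental types, so the F1 was E t BR / e T br.
The two rarest classes, E T BR and e t br, are the double crossovers. Comparing them with the parentals, only the t allele has switched, so t is the middle locus and the order is e – t – br.

t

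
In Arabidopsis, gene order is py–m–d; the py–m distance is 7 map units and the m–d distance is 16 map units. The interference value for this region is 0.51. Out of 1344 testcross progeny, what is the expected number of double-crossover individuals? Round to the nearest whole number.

7

Map distances give recombination frequencies of 0.070 and 0.160 for the two intervals.
With interference 0.51 (so coincidence = 0.49), expected double-crossover frequency = 0.070 × 0.160 × 0.49 = 0.00549.
Expected number = 0.00549 × 1344 = 7.38 ≈ 7.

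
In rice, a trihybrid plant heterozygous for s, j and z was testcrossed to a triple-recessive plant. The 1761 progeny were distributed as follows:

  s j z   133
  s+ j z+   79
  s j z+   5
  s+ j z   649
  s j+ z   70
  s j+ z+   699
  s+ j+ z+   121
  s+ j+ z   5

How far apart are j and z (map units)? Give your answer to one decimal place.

9.0 map units

The two most frequent reciprocal classes, s+ j z and s j+ z+, are the parental types, so the F1 was s+ j z / s j+ z+.
The two rarest classes, s+ j+ z and s j z+, are the double crossovers. Comparing them with the parentals, only the j allele has switched, so j is the middle locus and the order is z – j – s.
Crossovers in the z–j interval produce the single-crossover classes s+ j z+ and s j+ z (79 + 70 = 149) plus the double crossovers (10).
RF(z–j) = (149 + 10) / 1761 = 159/1761 = 0.0903 → 9.0 map units.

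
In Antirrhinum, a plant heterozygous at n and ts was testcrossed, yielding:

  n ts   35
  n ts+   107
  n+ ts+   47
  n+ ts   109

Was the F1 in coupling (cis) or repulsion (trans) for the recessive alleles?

trans

The two most frequent classes are n+ ts (109) and n ts+ (107); these are the parental (non-recombinant) types.
So the F1 carried n+ ts on one chromosome and n ts+ on the other — the recessive alleles are on opposite chromosomes (trans / repulsion).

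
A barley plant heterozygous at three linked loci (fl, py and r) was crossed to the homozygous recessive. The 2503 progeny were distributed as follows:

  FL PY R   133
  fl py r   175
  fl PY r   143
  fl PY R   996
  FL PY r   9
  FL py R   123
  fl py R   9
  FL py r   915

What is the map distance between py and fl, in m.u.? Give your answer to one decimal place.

The two most frequent reciprocal classes, fl PY R and FL py r, are the parental types, so the F1 was fl PY R / FL py r.
The two rarest classes, fl py R and FL PY r, are the double crossovers. Comparing them with the parentals, only the py allele has switched, so py is the middle locus and the order is fl – py – r.
Crossovers in the fl–py interval produce the single-crossover classes FL PY R and fl py r (133 + 175 = 308) plus the double crossovers (18).
RF(fl–py) = (308 + 18) / 2503 = 326/2503 = 0.1302 → 13.0 m.u.

13.0 m.u.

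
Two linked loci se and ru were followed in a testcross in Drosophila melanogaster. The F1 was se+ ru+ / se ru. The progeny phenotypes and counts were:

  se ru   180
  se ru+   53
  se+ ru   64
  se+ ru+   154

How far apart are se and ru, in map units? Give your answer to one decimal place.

The recombinant classes are se+ ru and se ru+: 64 + 53 = 117.
Recombination frequency = 117/451 = 0.2594 ≈ 25.9%, i.e. 25.9 map units.

25.9 map units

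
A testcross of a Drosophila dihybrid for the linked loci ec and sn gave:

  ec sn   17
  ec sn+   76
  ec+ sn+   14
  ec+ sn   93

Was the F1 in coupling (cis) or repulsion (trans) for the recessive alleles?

The two most frequent classes are ec+ sn (93) and ec sn+ (76); these are the parental (non-recombinant) types.
So the F1 carried ec+ sn on one chromosome and ec sn+ on the other — the recessive alleles are on opposite chromosomes (trans / repulsion).

trans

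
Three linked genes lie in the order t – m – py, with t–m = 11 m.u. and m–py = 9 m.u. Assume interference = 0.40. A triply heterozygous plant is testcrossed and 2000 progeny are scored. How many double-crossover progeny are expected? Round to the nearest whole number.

Map distances give recombination frequencies of 0.110 and 0.090 for the two intervals.
With interference 0.40 (so coincidence = 0.60), expected double-crossover frequency = 0.110 × 0.090 × 0.60 = 0.00594.
Expected number = 0.00594 × 2000 = 11.88 ≈ 12.

12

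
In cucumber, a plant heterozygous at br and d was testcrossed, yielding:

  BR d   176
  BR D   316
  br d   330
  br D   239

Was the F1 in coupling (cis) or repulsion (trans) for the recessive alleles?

cis

The two most frequent classes are BR D (316) and br d (330); these are the parental (non-recombinant) types.
So the F1 carried BR D on one chromosome and br d on the other — the recessive alleles are on the same chromosome (cis / coupling).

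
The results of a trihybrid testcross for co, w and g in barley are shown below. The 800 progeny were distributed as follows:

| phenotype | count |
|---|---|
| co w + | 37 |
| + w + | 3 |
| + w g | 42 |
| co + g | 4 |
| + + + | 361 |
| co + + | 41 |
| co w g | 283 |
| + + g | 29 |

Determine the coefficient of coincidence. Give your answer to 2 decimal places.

0.85

The two most frequent reciprocal classes, + + + and co w g, are the parental types, so the F1 was + + + / co w g.
The two rarest classes, + w + and co + g, are the double crossovers. Comparing them with the parentals, only the w allele has switched, so w is the middle locus and the order is g – w – co.
g–w: (66 + 7)/800 = 0.0912; w–co: (83 + 7)/800 = 0.1125.
Expected DCO frequency = 0.0912 × 0.1125 ≈ 0.01026; observed = 7/800 ≈ 0.00875.
Coefficient of coincidence = 0.00875/0.01026 ≈ 0.85.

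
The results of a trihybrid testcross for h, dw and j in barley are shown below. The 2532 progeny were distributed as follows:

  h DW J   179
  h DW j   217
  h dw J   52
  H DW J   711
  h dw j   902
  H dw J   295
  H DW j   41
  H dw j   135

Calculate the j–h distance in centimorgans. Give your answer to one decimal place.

The two most frequent reciprocal classes, h dw j and H DW J, are the parental types, so the F1 was h dw j / H DW J.
The two rarest classes, h dw J and H DW j, are the double crossovers. Comparing them with the parentals, only the j allele has switched, so j is the middle locus and the order is h – j – dw.
Crossovers in the h–j interval produce the single-crossover classes H dw j and h DW J (135 + 179 = 314) plus the double crossovers (93).
RF(h–j) = (314 + 93) / 2532 = 407/2532 = 0.1607 → 16.1 centimorgans.

16.1 centimorgans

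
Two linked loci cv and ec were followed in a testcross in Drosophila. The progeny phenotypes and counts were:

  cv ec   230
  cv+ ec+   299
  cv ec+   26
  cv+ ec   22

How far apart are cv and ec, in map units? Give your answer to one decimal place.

The two most frequent classes, cv+ ec+ (299) and cv ec (230), are the parental types, so the F1 was cv+ ec+ / cv ec.
The recombinant classes are cv+ ec and cv ec+: 22 + 26 = 48.
Recombination frequency = 48/577 = 0.0832 ≈ 8.3%, i.e. 8.3 map units.

8.3 map units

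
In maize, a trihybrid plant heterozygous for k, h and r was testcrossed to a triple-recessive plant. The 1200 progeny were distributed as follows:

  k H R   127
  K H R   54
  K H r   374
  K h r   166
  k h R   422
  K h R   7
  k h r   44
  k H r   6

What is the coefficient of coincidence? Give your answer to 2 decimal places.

The two most frequent reciprocal classes, k h R and K H r, are the parental types, so the F1 was k h R / K H r.
The two rarest classes, K h R and k H r, are the double crossovers. Comparing them with the parentals, only the k allele has switched, so k is the middle locus and the order is h – k – r.
h–k: (293 + 13)/1200 = 0.2550; k–r: (98 + 13)/1200 = 0.0925.
Expected DCO frequency = 0.2550 × 0.0925 ≈ 0.02359; observed = 13/1200 ≈ 0.01083.
Coefficient of coincidence = 0.01083/0.02359 ≈ 0.46.

0.46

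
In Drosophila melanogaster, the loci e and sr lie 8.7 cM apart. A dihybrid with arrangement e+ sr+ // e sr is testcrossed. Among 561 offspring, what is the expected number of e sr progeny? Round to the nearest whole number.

A map distance of 8.7 cM corresponds to a recombination frequency of 0.087.
The F1 is e+ sr+ / e sr, so e sr is a parental gamete class with expected frequency (1 − r)/2 = 0.913/2 = 0.4565.
Expected number = 0.4565 × 561 = 256.10 ≈ 256.

256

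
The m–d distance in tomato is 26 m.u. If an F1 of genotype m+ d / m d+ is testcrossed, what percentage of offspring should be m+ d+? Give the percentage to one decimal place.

A map distance of 26 m.u. corresponds to a recombination frequency of 0.260.
The F1 is m+ d / m d+, so m+ d+ is a recombinant gamete class with expected frequency r/2 = 0.260/2 = 0.1300.
That is 0.1300 = 13.0% of the progeny.

13.0%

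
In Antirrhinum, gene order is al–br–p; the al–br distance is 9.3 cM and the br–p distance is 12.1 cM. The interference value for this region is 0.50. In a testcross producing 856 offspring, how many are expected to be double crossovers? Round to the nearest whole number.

Map distances give recombination frequencies of 0.093 and 0.121 for the two intervals.
With interference 0.50 (so coincidence = 0.50), expected double-crossover frequency = 0.093 × 0.121 × 0.50 = 0.00563.
Expected number = 0.00563 × 856 = 4.82 ≈ 5.

5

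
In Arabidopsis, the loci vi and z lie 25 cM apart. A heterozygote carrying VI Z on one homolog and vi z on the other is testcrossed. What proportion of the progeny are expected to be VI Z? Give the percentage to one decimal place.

A map distance of 25 cM corresponds to a recombination frequency of 0.250.
The F1 is VI Z / vi z, so VI Z is a parental gamete class with expected frequency (1 − r)/2 = 0.750/2 = 0.3750.
That is 0.3750 = 37.5% of the progeny.

37.5%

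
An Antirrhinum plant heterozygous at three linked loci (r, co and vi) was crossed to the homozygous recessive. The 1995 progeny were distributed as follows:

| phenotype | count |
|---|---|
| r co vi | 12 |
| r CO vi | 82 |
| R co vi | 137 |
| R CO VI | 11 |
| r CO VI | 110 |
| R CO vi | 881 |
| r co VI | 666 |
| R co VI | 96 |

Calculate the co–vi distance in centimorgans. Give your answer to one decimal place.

13.5 centimorgans

The two most frequent reciprocal classes, R CO vi and r co VI, are the parental types, so the F1 was R CO vi / r co VI.
The two rarest classes, R CO VI and r co vi, are the double crossovers. Comparing them with the parentals, only the vi allele has switched, so vi is the middle locus and the order is r – vi – co.
Crossovers in the vi–co interval produce the single-crossover classes R co vi and r CO VI (137 + 110 = 247) plus the double crossovers (23).
RF(vi–co) = (247 + 23) / 1995 = 270/1995 = 0.1353 → 13.5 centimorgans.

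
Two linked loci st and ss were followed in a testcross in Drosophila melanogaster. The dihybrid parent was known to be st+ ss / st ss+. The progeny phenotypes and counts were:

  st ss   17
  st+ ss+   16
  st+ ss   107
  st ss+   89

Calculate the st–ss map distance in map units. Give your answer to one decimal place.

14.4 map units

The recombinant classes are st+ ss+ and st ss: 16 + 17 = 33.
Recombination frequency = 33/229 = 0.1441 ≈ 14.4%, i.e. 14.4 map units.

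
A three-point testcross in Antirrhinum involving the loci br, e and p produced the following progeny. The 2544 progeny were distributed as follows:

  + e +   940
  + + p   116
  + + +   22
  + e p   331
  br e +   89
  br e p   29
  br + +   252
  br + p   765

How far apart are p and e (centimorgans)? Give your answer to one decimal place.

The two most frequent reciprocal classes, br + p and + e +, are the parental types, so the F1 was br + p / + e +.
The two rarest classes, br e p and + + +, are the double crossovers. Comparing them with the parentals, only the e allele has switched, so e is the middle locus and the order is p – e – br.
Crossovers in the p–e interval produce the single-crossover classes br + + and + e p (252 + 331 = 583) plus the double crossovers (51).
RF(p–e) = (583 + 51) / 2544 = 634/2544 = 0.2492 → 24.9 centimorgans.

24.9 centimorgans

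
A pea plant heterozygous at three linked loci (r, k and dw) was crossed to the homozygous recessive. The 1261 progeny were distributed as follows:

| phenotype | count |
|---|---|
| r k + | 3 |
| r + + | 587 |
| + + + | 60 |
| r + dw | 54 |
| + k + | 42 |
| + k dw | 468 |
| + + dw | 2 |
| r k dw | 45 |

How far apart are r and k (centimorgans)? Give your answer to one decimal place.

The two most frequent reciprocal classes, r + + and + k dw, are the parental types, so the F1 was r + + / + k dw.
The two rarest classes, r k + and + + dw, are the double crossovers. Comparing them with the parentals, only the k allele has switched, so k is the middle locus and the order is dw – k – r.
Crossovers in the k–r interval produce the single-crossover classes + + + and r k dw (60 + 45 = 105) plus the double crossovers (5).
RF(k–r) = (105 + 5) / 1261 = 110/1261 = 0.0872 → 8.7 centimorgans.

8.7 centimorgans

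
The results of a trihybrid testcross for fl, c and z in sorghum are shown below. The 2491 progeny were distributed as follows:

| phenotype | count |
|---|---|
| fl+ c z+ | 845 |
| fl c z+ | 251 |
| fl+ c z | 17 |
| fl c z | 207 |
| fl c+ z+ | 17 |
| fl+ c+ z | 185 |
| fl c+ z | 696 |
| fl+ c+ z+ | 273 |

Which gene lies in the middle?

The two most frequent reciprocal classes, fl+ c z+ and fl c+ z, are the parental types, so the F1 was fl+ c z+ / fl c+ z.
The two rarest classes, fl+ c z and fl c+ z+, are the double crossovers. Comparing them with the parentals, only the z allele has switched, so z is the middle locus and the order is fl – z – c.

z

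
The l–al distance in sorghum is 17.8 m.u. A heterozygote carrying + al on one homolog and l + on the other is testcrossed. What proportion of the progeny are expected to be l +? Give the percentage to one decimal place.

41.1%

A map distance of 17.8 m.u. corresponds to a recombination frequency of 0.178.
The F1 is + al / l +, so l + is a parental gamete class with expected frequency (1 − r)/2 = 0.822/2 = 0.4110.
That is 0.4110 = 41.1% of the progeny.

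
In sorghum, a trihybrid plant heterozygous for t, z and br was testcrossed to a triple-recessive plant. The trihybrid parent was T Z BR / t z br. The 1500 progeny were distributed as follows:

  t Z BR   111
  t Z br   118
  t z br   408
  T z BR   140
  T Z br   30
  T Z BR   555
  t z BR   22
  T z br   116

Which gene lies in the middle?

The two rarest classes, T Z br and t z BR, are the double crossovers. Comparing them with the parentals, only the br allele has switched, so br is the middle locus and the order is z – br – t.

br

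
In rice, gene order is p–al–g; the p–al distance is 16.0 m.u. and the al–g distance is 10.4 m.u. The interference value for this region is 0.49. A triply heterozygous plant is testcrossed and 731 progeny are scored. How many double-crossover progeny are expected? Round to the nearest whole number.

Map distances give recombination frequencies of 0.160 and 0.104 for the two intervals.
With interference 0.49 (so coincidence = 0.51), expected double-crossover frequency = 0.160 × 0.104 × 0.51 = 0.00849.
Expected number = 0.00849 × 731 = 6.20 ≈ 6.

6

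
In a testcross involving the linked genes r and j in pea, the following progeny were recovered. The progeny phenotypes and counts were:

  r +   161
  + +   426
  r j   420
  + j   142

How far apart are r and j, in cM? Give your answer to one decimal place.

The two most frequent classes, + + (426) and r j (420), are the parental types, so the F1 was + + / r j.
The recombinant classes are + j and r +: 142 + 161 = 303.
Recombination frequency = 303/1149 = 0.2637 ≈ 26.4%, i.e. 26.4 cM.

26.4 cM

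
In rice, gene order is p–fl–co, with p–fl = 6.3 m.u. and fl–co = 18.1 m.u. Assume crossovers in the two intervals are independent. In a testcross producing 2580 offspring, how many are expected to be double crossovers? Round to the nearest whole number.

Map distances give recombination frequencies of 0.063 and 0.181 for the two intervals.
With no interference, expected double-crossover frequency = 0.063 × 0.181 = 0.01140.
Expected number = 0.01140 × 2580 = 29.42 ≈ 29.

29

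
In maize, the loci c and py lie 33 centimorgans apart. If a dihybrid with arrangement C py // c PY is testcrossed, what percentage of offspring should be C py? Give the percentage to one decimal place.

33.5%

A map distance of 33 centimorgans corresponds to a recombination frequency of 0.330.
The F1 is C py / c PY, so C py is a parental gamete class with expected frequency (1 − r)/2 = 0.670/2 = 0.3350.
That is 0.3350 = 33.5% of the progeny.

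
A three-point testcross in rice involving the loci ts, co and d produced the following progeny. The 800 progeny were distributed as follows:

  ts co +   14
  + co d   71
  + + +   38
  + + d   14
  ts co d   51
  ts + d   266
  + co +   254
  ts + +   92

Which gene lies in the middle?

The two most frequent reciprocal classes, ts + d and + co +, are the parental types, so the F1 was ts + d / + co +.
The two rarest classes, + + d and ts co +, are the double crossovers. Comparing them with the parentals, only the ts allele has switched, so ts is the middle locus and the order is co – ts – d.

ts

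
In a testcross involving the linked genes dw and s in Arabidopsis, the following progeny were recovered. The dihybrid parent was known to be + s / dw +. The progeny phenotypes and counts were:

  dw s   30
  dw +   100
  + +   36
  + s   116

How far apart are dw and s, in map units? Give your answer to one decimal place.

The recombinant classes are + + and dw s: 36 + 30 = 66.
Recombination frequency = 66/282 = 0.2340 ≈ 23.4%, i.e. 23.4 map units.

23.4 map units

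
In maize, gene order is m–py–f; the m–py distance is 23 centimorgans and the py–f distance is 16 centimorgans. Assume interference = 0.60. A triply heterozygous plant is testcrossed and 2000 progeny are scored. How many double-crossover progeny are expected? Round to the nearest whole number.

Map distances give recombination frequencies of 0.230 and 0.160 for the two intervals.
With interference 0.60 (so coincidence = 0.40), expected double-crossover frequency = 0.230 × 0.160 × 0.40 = 0.01472.
Expected number = 0.01472 × 2000 = 29.44 ≈ 29.

29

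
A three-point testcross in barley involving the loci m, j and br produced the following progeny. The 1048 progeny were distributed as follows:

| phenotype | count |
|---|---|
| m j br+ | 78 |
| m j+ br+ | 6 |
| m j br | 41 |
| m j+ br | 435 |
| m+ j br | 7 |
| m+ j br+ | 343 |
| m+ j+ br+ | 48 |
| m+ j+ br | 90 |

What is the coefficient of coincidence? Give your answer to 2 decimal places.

0.74

The two most frequent reciprocal classes, m+ j br+ and m j+ br, are the parental types, so the F1 was m+ j br+ / m j+ br.
The two rarest classes, m+ j br and m j+ br+, are the double crossovers. Comparing them with the parentals, only the br allele has switched, so br is the middle locus and the order is m – br – j.
m–br: (168 + 13)/1048 = 0.1727; br–j: (89 + 13)/1048 = 0.0973.
Expected DCO frequency = 0.1727 × 0.0973 ≈ 0.01680; observed = 13/1048 ≈ 0.01240.
Coefficient of coincidence = 0.01240/0.01680 ≈ 0.74.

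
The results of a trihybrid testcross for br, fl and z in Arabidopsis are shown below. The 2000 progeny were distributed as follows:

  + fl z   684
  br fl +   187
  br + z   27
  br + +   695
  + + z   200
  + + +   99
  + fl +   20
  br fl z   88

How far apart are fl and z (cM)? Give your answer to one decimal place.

21.7 cM

The two most frequent reciprocal classes, + fl z and br + +, are the parental types, so the F1 was + fl z / br + +.
The two rarest classes, + fl + and br + z, are the double crossovers. Comparing them with the parentals, only the z allele has switched, so z is the middle locus and the order is fl – z – br.
Crossovers in the fl–z interval produce the single-crossover classes + + z and br fl + (200 + 187 = 387) plus the double crossovers (47).
RF(fl–z) = (387 + 47) / 2000 = 434/2000 = 0.2170 → 21.7 cM.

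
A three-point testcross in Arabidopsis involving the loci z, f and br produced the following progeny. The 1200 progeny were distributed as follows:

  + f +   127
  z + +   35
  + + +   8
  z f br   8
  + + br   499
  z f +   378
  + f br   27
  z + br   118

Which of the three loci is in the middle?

br

The two most frequent reciprocal classes, z f + and + + br, are the parental types, so the F1 was z f + / + + br.
The two rarest classes, z f br and + + +, are the double crossovers. Comparing them with the parentals, only the br allele has switched, so br is the middle locus and the order is z – br – f.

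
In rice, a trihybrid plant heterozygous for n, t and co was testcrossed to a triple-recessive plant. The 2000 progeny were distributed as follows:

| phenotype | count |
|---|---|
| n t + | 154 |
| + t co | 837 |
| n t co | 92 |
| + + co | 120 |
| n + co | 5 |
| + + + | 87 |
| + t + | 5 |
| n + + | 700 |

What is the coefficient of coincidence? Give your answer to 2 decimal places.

0.37

The two most frequent reciprocal classes, + t co and n + +, are the parental types, so the F1 was + t co / n + +.
The two rarest classes, + t + and n + co, are the double crossovers. Comparing them with the parentals, only the co allele has switched, so co is the middle locus and the order is n – co – t.
n–co: (179 + 10)/2000 = 0.0945; co–t: (274 + 10)/2000 = 0.1420.
Expected DCO frequency = 0.0945 × 0.1420 ≈ 0.01342; observed = 10/2000 ≈ 0.00500.
Coefficient of coincidence = 0.00500/0.01342 ≈ 0.37.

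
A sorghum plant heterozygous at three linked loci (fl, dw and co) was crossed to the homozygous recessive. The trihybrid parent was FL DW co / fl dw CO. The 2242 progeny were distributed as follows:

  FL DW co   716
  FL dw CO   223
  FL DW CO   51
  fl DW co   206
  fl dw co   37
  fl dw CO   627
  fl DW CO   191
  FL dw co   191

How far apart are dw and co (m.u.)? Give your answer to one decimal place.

21.0 m.u.

The two rarest classes, FL DW CO and fl dw co, are the double crossovers. Comparing them with the parentals, only the co allele has switched, so co is the middle locus and the order is dw – co – fl.
Crossovers in the dw–co interval produce the single-crossover classes FL dw co and fl DW CO (191 + 191 = 382) plus the double crossovers (88).
RF(dw–co) = (382 + 88) / 2242 = 470/2242 = 0.2096 → 21.0 m.u.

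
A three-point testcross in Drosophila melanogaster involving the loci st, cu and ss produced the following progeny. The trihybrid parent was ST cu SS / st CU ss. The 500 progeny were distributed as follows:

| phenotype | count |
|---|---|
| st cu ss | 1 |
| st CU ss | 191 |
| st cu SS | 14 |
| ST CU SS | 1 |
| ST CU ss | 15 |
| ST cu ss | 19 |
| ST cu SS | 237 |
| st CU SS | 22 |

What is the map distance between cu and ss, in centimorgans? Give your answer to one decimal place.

The two rarest classes, ST CU SS and st cu ss, are the double crossovers. Comparing them with the parentals, only the cu allele has switched, so cu is the middle locus and the order is st – cu – ss.
Crossovers in the cu–ss interval produce the single-crossover classes ST cu ss and st CU SS (19 + 22 = 41) plus the double crossovers (2).
RF(cu–ss) = (41 + 2) / 500 = 43/500 = 0.0860 → 8.6 centimorgans.

8.6 centimorgans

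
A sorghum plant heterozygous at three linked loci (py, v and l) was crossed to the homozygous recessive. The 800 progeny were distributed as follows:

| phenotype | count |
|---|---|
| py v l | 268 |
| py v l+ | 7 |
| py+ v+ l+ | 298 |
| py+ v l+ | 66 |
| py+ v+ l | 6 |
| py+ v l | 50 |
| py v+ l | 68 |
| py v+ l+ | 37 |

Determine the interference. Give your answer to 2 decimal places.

0.29

The two most frequent reciprocal classes, py v l and py+ v+ l+, are the parental types, so the F1 was py v l / py+ v+ l+.
The two rarest classes, py v l+ and py+ v+ l, are the double crossovers. Comparing them with the parentals, only the l allele has switched, so l is the middle locus and the order is py – l – v.
py–l: (87 + 13)/800 = 0.1250; l–v: (134 + 13)/800 = 0.1837.
Expected DCO frequency = 0.1250 × 0.1837 ≈ 0.02296; observed = 13/800 ≈ 0.01625.
Coefficient of coincidence = 0.01625/0.02296 ≈ 0.71; interference = 1 − 0.71 = 0.29.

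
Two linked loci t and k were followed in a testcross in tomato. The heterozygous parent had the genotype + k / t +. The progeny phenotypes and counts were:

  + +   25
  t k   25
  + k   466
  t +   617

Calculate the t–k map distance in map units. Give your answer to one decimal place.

4.4 map units

The recombinant classes are + + and t k: 25 + 25 = 50.
Recombination frequency = 50/1133 = 0.0441 ≈ 4.4%, i.e. 4.4 map units.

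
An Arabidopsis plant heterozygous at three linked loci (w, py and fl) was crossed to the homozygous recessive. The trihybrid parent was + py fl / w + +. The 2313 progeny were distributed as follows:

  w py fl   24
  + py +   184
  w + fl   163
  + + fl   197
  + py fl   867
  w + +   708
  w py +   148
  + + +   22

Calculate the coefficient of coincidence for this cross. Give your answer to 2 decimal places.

0.69

The two rarest classes, w py fl and + + +, are the double crossovers. Comparing them with the parentals, only the w allele has switched, so w is the middle locus and the order is fl – w – py.
fl–w: (347 + 46)/2313 = 0.1699; w–py: (345 + 46)/2313 = 0.1690.
Expected DCO frequency = 0.1699 × 0.1690 ≈ 0.02871; observed = 46/2313 ≈ 0.01989.
Coefficient of coincidence = 0.01989/0.02871 ≈ 0.69.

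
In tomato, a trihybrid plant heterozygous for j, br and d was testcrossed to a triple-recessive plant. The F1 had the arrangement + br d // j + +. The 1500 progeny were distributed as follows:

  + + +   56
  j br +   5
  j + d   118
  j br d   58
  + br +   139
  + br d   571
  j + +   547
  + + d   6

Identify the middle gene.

The two rarest classes, + + d and j br +, are the double crossovers. Comparing them with the parentals, only the br allele has switched, so br is the middle locus and the order is j – br – d.

br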